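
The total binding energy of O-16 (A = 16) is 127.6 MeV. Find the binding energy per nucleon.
B.E./A = 127.6/16 = 7.975 MeV/nucleon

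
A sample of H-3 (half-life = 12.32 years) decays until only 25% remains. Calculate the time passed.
t = t½ × log₂(N₀/N) = 24.64 years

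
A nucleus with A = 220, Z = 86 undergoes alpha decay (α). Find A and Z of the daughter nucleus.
Daughter: A = 216, Z = 84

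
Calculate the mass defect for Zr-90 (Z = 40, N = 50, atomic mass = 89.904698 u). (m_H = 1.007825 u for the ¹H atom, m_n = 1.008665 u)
Δm = Z·m_H + N·m_n − M = 0.8416 u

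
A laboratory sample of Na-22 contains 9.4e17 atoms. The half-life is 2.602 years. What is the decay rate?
A = λN = 2.504e17 decays/year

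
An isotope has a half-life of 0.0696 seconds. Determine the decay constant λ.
λ = ln(2)/t½ = 9.959 second⁻¹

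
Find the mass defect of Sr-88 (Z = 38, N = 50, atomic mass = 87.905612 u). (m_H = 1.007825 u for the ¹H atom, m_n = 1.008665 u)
Δm = Z·m_H + N·m_n − M = 0.825 u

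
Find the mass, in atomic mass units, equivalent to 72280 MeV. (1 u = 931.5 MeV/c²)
m = E/c² = 77.6 u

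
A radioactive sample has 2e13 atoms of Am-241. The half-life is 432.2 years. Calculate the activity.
A = λN = 3.208e10 decays/year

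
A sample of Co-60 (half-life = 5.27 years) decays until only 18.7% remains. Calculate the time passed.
t = t½ × log₂(N₀/N) = 12.75 years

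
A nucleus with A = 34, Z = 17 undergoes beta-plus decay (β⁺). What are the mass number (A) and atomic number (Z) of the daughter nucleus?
Daughter: A = 34, Z = 16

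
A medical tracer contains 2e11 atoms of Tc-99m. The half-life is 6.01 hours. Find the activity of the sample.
A = λN = 2.307e10 decays/hour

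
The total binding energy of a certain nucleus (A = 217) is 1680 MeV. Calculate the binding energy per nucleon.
B.E./A = 1680/217 = 7.742 MeV/nucleon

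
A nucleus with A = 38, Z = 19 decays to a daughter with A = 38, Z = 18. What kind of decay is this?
ΔA = 0, ΔZ = -1 ⇒ beta-plus decay (β⁺) or electron capture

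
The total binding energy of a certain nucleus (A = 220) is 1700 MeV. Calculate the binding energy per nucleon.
B.E./A = 1700/220 = 7.727 MeV/nucleon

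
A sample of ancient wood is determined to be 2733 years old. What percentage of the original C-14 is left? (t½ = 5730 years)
N/N₀ = (1/2)^(t/t½) = 0.7185 = 71.8%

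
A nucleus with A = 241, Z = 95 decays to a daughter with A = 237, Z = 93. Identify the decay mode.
ΔA = -4, ΔZ = -2 ⇒ alpha decay (α)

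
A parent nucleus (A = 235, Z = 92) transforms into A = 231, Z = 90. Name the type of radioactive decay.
ΔA = -4, ΔZ = -2 ⇒ alpha decay (α)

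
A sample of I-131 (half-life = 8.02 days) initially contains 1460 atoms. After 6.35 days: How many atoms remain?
N = N₀(1/2)^(t/t½) = 843.3 atoms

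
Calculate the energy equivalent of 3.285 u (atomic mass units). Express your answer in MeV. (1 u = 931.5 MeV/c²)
E = mc² = 3060 MeV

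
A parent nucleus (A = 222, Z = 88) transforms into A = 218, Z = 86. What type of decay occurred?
ΔA = -4, ΔZ = -2 ⇒ alpha decay (α)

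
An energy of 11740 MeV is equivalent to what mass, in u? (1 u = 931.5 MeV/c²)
m = E/c² = 12.6 u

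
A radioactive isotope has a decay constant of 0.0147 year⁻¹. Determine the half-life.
t½ = ln(2)/λ = 47.15 years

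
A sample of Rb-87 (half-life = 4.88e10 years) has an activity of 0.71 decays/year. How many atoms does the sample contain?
N = A/λ = 4.999e10 atoms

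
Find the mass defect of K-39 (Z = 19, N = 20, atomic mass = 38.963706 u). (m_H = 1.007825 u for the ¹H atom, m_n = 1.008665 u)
Δm = Z·m_H + N·m_n − M = 0.3583 u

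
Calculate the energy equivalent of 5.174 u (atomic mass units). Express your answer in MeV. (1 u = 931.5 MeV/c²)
E = mc² = 4820 MeV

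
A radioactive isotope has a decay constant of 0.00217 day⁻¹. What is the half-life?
t½ = ln(2)/λ = 319.4 days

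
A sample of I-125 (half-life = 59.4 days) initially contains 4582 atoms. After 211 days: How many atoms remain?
N = N₀(1/2)^(t/t½) = 390.6 atoms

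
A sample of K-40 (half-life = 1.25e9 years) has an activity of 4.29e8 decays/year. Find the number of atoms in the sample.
N = A/λ = 7.736e17 atoms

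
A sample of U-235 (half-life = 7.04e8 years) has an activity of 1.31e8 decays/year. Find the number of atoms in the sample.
N = A/λ = 1.331e17 atoms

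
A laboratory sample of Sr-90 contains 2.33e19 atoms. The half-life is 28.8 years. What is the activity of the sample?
A = λN = 5.608e17 decays/year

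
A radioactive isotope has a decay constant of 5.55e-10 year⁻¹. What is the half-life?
t½ = ln(2)/λ = 1.249e9 years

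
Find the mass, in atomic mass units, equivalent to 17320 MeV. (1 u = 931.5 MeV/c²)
m = E/c² = 18.59 u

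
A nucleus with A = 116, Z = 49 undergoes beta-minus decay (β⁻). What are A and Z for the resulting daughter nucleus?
Daughter: A = 116, Z = 50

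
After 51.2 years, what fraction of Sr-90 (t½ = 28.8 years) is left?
N/N₀ = (1/2)^(t/t½) = 0.2916 = 29.2%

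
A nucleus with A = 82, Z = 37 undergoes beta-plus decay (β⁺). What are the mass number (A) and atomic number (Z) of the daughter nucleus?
Daughter: A = 82, Z = 36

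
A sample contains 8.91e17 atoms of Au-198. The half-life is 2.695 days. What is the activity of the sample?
A = λN = 2.292e17 decays/day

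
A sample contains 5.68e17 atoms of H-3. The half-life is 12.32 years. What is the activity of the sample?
A = λN = 3.196e16 decays/year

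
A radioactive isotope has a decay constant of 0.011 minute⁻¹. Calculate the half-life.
t½ = ln(2)/λ = 63.01 minutes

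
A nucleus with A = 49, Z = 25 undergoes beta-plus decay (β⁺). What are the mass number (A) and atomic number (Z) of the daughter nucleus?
Daughter: A = 49, Z = 24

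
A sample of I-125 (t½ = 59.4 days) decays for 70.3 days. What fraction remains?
N/N₀ = (1/2)^(t/t½) = 0.4403 = 44%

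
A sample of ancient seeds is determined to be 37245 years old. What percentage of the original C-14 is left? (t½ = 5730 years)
N/N₀ = (1/2)^(t/t½) = 0.01105 = 1.1%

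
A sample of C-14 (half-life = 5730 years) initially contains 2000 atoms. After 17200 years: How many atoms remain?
N = N₀(1/2)^(t/t½) = 249.7 atoms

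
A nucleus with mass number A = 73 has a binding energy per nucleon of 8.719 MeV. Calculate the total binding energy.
B.E. = 8.719 × 73 = 636.5 MeV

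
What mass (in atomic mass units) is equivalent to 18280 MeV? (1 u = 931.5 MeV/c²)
m = E/c² = 19.62 u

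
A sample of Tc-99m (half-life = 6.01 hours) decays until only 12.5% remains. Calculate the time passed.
t = t½ × log₂(N₀/N) = 18.03 hours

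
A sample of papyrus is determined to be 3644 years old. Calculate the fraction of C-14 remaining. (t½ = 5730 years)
N/N₀ = (1/2)^(t/t½) = 0.6435 = 64.4%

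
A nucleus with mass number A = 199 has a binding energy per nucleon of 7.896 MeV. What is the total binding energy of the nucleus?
B.E. = 7.896 × 199 = 1571 MeV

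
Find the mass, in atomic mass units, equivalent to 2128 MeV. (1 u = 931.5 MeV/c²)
m = E/c² = 2.284 u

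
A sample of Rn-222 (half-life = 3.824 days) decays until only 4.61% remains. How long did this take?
t = t½ × log₂(N₀/N) = 16.98 days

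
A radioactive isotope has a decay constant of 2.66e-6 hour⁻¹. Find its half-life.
t½ = ln(2)/λ = 2.606e5 hours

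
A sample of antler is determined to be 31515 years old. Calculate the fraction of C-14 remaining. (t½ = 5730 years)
N/N₀ = (1/2)^(t/t½) = 0.0221 = 2.21%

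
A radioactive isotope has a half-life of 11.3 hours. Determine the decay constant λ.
λ = ln(2)/t½ = 0.06134 hour⁻¹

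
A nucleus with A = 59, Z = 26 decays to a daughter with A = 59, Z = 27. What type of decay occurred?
ΔA = 0, ΔZ = +1 ⇒ beta-minus decay (β⁻)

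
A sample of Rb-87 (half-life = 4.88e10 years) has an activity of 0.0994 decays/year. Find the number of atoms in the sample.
N = A/λ = 6.998e9 atoms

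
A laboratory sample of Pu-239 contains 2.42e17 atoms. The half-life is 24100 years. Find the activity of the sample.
A = λN = 6.96e12 decays/year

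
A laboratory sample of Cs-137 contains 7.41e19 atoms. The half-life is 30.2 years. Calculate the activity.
A = λN = 1.701e18 decays/year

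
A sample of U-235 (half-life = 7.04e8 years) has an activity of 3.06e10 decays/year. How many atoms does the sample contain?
N = A/λ = 3.108e19 atoms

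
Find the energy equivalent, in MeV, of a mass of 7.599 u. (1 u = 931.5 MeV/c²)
E = mc² = 7078 MeV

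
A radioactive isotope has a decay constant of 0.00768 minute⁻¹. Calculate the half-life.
t½ = ln(2)/λ = 90.25 minutes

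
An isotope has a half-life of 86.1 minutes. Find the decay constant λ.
λ = ln(2)/t½ = 0.00805 minute⁻¹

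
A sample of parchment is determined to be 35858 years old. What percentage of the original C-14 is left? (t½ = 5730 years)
N/N₀ = (1/2)^(t/t½) = 0.01307 = 1.31%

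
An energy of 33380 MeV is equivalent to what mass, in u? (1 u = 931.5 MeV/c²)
m = E/c² = 35.83 u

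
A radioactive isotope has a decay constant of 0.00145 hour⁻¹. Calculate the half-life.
t½ = ln(2)/λ = 478 hours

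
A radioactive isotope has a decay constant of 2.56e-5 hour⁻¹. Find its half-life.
t½ = ln(2)/λ = 27080 hours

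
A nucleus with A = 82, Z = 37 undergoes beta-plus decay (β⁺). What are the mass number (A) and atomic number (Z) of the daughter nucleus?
Daughter: A = 82, Z = 36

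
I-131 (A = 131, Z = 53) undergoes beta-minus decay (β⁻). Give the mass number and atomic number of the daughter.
Daughter: A = 131, Z = 54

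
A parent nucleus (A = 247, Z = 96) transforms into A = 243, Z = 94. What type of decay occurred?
ΔA = -4, ΔZ = -2 ⇒ alpha decay (α)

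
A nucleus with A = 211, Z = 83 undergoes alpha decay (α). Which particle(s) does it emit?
α particle = ⁴₂He (2 protons + 2 neutrons)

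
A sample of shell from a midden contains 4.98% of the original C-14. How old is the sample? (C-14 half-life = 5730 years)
Age = t½ × log₂(1/ratio) = 24800 years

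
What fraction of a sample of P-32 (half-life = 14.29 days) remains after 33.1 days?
N/N₀ = (1/2)^(t/t½) = 0.2008 = 20.1%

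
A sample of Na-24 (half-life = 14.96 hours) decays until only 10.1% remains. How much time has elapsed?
t = t½ × log₂(N₀/N) = 49.48 hours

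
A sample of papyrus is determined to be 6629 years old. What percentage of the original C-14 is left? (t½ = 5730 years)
N/N₀ = (1/2)^(t/t½) = 0.4485 = 44.8%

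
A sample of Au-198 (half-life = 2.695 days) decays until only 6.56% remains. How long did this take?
t = t½ × log₂(N₀/N) = 10.59 days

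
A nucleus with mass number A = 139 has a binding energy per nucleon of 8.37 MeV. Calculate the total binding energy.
B.E. = 8.37 × 139 = 1163 MeV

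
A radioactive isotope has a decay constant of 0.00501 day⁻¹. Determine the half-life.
t½ = ln(2)/λ = 138.4 days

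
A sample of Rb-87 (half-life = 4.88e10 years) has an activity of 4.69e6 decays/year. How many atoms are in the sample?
N = A/λ = 3.302e17 atoms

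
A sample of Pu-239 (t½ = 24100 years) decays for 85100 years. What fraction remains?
N/N₀ = (1/2)^(t/t½) = 0.0865 = 8.65%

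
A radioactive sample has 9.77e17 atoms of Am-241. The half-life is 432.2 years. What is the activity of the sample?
A = λN = 1.567e15 decays/year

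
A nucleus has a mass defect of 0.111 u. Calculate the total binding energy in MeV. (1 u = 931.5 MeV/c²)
B.E. = Δm × 931.5 = 103.4 MeV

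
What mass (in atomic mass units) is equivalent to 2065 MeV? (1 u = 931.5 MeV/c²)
m = E/c² = 2.217 u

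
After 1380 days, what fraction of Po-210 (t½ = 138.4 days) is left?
N/N₀ = (1/2)^(t/t½) = 9.963e-4 = 0.0996%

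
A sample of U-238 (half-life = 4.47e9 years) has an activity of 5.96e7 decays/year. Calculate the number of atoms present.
N = A/λ = 3.844e17 atoms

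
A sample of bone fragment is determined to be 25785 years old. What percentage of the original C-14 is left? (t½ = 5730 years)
N/N₀ = (1/2)^(t/t½) = 0.04419 = 4.42%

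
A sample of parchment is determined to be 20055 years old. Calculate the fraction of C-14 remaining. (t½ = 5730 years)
N/N₀ = (1/2)^(t/t½) = 0.08839 = 8.84%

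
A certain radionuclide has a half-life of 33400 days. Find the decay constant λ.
λ = ln(2)/t½ = 2.075e-5 day⁻¹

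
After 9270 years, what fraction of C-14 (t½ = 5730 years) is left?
N/N₀ = (1/2)^(t/t½) = 0.3258 = 32.6%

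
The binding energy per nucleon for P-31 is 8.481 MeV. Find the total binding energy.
B.E. = 8.481 × 31 = 262.9 MeV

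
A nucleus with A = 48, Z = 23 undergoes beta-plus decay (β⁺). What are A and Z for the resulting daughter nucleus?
Daughter: A = 48, Z = 22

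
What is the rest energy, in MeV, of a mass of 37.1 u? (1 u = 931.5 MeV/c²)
E = mc² = 34560 MeV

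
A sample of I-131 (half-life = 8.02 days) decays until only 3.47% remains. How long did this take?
t = t½ × log₂(N₀/N) = 38.89 days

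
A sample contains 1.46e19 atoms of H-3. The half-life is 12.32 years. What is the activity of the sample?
A = λN = 8.214e17 decays/year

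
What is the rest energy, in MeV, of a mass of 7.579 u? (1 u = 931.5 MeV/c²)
E = mc² = 7060 MeV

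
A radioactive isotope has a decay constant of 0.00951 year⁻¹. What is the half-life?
t½ = ln(2)/λ = 72.89 years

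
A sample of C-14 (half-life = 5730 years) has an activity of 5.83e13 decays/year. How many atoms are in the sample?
N = A/λ = 4.819e17 atoms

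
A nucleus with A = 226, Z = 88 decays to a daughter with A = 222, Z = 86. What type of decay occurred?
ΔA = -4, ΔZ = -2 ⇒ alpha decay (α)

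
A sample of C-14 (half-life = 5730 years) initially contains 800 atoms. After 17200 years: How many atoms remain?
N = N₀(1/2)^(t/t½) = 99.88 atoms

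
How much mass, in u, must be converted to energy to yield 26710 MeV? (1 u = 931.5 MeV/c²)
m = E/c² = 28.67 u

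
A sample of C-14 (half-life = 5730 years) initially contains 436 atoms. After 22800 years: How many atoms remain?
N = N₀(1/2)^(t/t½) = 27.65 atoms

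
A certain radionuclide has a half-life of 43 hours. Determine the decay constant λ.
λ = ln(2)/t½ = 0.01612 hour⁻¹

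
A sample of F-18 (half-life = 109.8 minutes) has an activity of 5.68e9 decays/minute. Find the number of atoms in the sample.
N = A/λ = 8.998e11 atoms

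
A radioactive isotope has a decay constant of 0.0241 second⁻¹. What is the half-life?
t½ = ln(2)/λ = 28.76 seconds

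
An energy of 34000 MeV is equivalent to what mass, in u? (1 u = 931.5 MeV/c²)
m = E/c² = 36.5 u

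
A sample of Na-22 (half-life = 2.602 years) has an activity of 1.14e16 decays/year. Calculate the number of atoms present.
N = A/λ = 4.279e16 atoms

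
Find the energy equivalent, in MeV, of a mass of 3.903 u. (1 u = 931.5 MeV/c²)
E = mc² = 3636 MeV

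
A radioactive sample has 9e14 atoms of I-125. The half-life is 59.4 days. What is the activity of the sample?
A = λN = 1.05e13 decays/day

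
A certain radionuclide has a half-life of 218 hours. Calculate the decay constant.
λ = ln(2)/t½ = 0.00318 hour⁻¹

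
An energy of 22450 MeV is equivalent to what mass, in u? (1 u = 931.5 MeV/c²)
m = E/c² = 24.1 u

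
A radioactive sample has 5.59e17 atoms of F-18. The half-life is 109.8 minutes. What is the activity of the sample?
A = λN = 3.529e15 decays/minute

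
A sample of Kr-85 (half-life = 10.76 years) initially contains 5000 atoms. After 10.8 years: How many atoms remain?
N = N₀(1/2)^(t/t½) = 2494 atoms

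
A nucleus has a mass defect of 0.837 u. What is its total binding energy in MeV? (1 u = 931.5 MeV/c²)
B.E. = Δm × 931.5 = 779.7 MeV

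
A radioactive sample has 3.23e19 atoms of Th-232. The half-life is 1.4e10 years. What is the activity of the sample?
A = λN = 1.599e9 decays/year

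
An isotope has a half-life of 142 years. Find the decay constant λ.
λ = ln(2)/t½ = 0.004881 year⁻¹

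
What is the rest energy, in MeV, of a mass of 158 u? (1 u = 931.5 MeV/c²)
E = mc² = 1.472e5 MeV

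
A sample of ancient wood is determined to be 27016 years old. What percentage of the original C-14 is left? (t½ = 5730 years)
N/N₀ = (1/2)^(t/t½) = 0.03808 = 3.81%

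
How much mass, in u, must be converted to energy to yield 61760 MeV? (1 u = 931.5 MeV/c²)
m = E/c² = 66.3 u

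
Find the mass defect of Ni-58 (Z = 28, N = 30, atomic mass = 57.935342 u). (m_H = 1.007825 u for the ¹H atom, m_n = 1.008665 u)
Δm = Z·m_H + N·m_n − M = 0.5437 u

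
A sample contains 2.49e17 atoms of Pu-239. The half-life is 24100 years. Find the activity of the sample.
A = λN = 7.162e12 decays/year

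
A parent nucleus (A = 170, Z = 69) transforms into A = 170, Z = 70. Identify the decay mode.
ΔA = 0, ΔZ = +1 ⇒ beta-minus decay (β⁻)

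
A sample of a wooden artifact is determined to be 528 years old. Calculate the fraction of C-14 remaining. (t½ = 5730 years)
N/N₀ = (1/2)^(t/t½) = 0.9381 = 93.8%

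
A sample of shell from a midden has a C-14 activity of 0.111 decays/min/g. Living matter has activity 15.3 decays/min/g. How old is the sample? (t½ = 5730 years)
Age = t½ × log₂(A₀/A) = 40720 years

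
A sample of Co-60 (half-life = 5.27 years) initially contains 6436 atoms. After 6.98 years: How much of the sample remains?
N = N₀(1/2)^(t/t½) = 2570 atoms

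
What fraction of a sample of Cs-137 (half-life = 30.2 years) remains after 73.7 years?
N/N₀ = (1/2)^(t/t½) = 0.1842 = 18.4%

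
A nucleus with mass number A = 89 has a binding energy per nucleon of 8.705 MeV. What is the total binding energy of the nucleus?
B.E. = 8.705 × 89 = 774.7 MeV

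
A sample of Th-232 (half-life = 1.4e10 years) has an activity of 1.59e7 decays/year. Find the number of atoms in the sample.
N = A/λ = 3.211e17 atoms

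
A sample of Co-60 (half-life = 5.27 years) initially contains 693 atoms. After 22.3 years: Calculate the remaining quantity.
N = N₀(1/2)^(t/t½) = 36.89 atoms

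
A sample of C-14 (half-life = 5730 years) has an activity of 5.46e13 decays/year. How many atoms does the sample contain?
N = A/λ = 4.514e17 atoms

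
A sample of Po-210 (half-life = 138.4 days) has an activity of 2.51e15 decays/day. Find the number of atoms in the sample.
N = A/λ = 5.012e17 atoms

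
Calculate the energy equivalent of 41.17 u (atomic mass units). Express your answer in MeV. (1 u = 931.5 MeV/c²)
E = mc² = 38350 MeV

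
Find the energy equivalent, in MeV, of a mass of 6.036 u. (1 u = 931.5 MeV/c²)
E = mc² = 5623 MeV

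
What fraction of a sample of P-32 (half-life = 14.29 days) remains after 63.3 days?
N/N₀ = (1/2)^(t/t½) = 0.0464 = 4.64%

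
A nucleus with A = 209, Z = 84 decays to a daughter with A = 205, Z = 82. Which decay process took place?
ΔA = -4, ΔZ = -2 ⇒ alpha decay (α)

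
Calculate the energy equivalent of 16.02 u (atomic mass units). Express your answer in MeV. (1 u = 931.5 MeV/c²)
E = mc² = 14920 MeV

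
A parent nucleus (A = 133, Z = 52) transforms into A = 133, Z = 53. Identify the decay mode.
ΔA = 0, ΔZ = +1 ⇒ beta-minus decay (β⁻)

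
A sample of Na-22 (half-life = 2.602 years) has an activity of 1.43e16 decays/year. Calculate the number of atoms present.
N = A/λ = 5.368e16 atoms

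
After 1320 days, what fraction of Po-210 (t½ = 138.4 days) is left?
N/N₀ = (1/2)^(t/t½) = 0.001346 = 0.135%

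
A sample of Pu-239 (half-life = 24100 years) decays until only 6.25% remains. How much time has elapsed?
t = t½ × log₂(N₀/N) = 96400 years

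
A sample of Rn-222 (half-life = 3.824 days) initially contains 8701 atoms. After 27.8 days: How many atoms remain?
N = N₀(1/2)^(t/t½) = 56.38 atoms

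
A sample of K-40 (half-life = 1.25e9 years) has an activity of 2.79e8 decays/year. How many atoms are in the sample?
N = A/λ = 5.031e17 atoms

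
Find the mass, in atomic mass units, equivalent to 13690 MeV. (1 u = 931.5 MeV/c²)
m = E/c² = 14.7 u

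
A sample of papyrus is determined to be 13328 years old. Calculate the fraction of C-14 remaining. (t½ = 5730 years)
N/N₀ = (1/2)^(t/t½) = 0.1994 = 19.9%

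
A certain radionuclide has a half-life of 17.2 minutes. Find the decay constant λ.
λ = ln(2)/t½ = 0.0403 minute⁻¹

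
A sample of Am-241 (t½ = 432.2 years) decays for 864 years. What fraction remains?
N/N₀ = (1/2)^(t/t½) = 0.2502 = 25%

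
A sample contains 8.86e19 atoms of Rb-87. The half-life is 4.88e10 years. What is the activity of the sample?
A = λN = 1.258e9 decays/year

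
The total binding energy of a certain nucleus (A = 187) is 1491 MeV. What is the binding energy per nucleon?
B.E./A = 1491/187 = 7.973 MeV/nucleon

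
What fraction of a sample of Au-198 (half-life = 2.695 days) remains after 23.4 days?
N/N₀ = (1/2)^(t/t½) = 0.002434 = 0.243%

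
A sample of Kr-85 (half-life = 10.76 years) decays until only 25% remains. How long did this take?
t = t½ × log₂(N₀/N) = 21.52 years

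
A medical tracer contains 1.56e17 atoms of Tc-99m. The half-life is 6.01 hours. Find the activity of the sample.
A = λN = 1.799e16 decays/hour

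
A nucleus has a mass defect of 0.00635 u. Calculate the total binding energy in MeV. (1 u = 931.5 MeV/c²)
B.E. = Δm × 931.5 = 5.915 MeV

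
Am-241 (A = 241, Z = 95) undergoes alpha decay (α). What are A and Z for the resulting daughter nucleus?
Daughter: A = 237, Z = 93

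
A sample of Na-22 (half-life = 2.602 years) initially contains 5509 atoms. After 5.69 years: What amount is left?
N = N₀(1/2)^(t/t½) = 1210 atoms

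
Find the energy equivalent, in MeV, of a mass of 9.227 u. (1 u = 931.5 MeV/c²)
E = mc² = 8595 MeV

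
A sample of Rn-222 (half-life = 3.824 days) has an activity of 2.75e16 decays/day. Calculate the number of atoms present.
N = A/λ = 1.517e17 atoms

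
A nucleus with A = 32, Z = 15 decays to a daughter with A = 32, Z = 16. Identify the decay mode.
ΔA = 0, ΔZ = +1 ⇒ beta-minus decay (β⁻)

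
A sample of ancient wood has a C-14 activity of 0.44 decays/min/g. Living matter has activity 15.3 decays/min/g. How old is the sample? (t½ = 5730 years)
Age = t½ × log₂(A₀/A) = 29340 years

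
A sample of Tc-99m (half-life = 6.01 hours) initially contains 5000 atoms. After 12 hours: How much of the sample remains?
N = N₀(1/2)^(t/t½) = 1253 atoms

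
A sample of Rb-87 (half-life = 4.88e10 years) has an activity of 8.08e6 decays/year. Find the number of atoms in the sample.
N = A/λ = 5.689e17 atoms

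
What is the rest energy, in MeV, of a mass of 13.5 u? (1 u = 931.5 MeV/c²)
E = mc² = 12580 MeV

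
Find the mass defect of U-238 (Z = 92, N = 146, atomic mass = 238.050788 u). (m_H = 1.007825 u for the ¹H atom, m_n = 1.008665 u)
Δm = Z·m_H + N·m_n − M = 1.934 u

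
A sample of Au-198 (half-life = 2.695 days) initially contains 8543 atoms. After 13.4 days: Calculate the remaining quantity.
N = N₀(1/2)^(t/t½) = 272.2 atoms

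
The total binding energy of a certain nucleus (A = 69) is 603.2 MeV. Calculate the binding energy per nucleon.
B.E./A = 603.2/69 = 8.742 MeV/nucleon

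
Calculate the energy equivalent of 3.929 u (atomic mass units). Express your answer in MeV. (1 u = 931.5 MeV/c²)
E = mc² = 3660 MeV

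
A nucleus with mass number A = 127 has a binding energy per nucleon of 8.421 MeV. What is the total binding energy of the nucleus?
B.E. = 8.421 × 127 = 1069 MeV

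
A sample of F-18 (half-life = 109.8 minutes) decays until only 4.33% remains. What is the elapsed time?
t = t½ × log₂(N₀/N) = 497.3 minutes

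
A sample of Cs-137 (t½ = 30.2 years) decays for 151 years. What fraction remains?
N/N₀ = (1/2)^(t/t½) = 0.03125 = 3.12%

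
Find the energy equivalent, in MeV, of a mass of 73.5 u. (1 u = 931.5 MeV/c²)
E = mc² = 68470 MeV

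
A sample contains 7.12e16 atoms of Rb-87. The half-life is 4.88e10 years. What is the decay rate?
A = λN = 1.011e6 decays/year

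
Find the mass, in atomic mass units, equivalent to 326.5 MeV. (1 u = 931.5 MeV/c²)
m = E/c² = 0.3505 u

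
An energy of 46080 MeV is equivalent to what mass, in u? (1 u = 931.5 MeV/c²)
m = E/c² = 49.47 u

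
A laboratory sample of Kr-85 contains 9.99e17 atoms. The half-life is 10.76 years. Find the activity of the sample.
A = λN = 6.435e16 decays/year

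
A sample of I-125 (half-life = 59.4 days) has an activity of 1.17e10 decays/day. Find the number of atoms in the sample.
N = A/λ = 1.003e12 atoms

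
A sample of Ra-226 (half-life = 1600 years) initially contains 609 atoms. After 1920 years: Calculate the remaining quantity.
N = N₀(1/2)^(t/t½) = 265.1 atoms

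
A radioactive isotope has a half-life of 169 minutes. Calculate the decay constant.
λ = ln(2)/t½ = 0.004101 minute⁻¹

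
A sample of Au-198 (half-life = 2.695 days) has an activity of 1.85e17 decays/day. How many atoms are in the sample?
N = A/λ = 7.193e17 atoms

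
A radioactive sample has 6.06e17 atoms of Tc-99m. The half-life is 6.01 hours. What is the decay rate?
A = λN = 6.989e16 decays/hour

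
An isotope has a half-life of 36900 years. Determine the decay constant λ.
λ = ln(2)/t½ = 1.878e-5 year⁻¹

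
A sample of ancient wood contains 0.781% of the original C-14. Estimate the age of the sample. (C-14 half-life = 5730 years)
Age = t½ × log₂(1/ratio) = 40110 years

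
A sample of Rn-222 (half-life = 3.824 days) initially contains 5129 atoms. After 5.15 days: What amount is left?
N = N₀(1/2)^(t/t½) = 2017 atoms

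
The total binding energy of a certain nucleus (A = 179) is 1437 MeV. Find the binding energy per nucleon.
B.E./A = 1437/179 = 8.028 MeV/nucleon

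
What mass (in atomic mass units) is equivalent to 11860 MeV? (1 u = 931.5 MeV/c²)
m = E/c² = 12.73 u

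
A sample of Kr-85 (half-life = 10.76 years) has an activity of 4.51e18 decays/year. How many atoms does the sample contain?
N = A/λ = 7.001e19 atoms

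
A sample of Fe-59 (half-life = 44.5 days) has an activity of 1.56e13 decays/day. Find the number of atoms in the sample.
N = A/λ = 1.002e15 atoms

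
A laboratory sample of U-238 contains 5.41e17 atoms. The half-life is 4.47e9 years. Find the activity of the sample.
A = λN = 8.389e7 decays/year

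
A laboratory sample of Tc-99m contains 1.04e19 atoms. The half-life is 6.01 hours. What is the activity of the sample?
A = λN = 1.199e18 decays/hour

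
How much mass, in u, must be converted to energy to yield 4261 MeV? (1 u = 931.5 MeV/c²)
m = E/c² = 4.574 u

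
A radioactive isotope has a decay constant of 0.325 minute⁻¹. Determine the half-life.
t½ = ln(2)/λ = 2.133 minutes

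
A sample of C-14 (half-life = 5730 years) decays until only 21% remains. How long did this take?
t = t½ × log₂(N₀/N) = 12900 years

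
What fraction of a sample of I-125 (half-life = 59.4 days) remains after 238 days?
N/N₀ = (1/2)^(t/t½) = 0.06221 = 6.22%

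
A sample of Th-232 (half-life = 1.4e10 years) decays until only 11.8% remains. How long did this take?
t = t½ × log₂(N₀/N) = 4.316e10 years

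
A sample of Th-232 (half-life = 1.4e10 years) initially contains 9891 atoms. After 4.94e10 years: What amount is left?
N = N₀(1/2)^(t/t½) = 857.1 atoms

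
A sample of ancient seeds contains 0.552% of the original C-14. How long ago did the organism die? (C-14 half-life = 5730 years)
Age = t½ × log₂(1/ratio) = 42980 years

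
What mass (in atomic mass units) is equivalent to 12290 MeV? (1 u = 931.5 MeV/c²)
m = E/c² = 13.19 u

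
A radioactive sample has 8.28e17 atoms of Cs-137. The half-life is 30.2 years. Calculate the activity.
A = λN = 1.9e16 decays/year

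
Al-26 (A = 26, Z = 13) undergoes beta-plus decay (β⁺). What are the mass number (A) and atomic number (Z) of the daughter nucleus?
Daughter: A = 26, Z = 12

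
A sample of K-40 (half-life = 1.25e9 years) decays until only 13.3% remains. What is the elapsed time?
t = t½ × log₂(N₀/N) = 3.638e9 years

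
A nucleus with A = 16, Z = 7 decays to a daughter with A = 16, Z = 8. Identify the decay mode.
ΔA = 0, ΔZ = +1 ⇒ beta-minus decay (β⁻)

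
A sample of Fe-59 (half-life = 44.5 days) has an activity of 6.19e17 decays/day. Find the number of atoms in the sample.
N = A/λ = 3.974e19 atoms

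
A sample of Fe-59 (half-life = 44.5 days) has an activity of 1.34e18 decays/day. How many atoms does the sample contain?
N = A/λ = 8.603e19 atoms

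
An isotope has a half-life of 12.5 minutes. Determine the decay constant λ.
λ = ln(2)/t½ = 0.05545 minute⁻¹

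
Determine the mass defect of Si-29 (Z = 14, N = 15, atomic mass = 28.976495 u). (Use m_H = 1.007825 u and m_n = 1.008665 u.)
Δm = Z·m_H + N·m_n − M = 0.263 u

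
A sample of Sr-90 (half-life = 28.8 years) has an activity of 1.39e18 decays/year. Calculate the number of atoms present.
N = A/λ = 5.775e19 atoms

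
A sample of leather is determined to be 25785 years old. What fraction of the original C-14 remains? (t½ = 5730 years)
N/N₀ = (1/2)^(t/t½) = 0.04419 = 4.42%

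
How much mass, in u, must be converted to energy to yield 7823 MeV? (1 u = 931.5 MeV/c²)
m = E/c² = 8.398 u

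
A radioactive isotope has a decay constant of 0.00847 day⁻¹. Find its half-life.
t½ = ln(2)/λ = 81.84 days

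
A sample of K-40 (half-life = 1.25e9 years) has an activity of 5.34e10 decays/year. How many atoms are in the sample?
N = A/λ = 9.63e19 atoms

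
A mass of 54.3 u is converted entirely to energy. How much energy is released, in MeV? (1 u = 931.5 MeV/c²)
E = mc² = 50580 MeV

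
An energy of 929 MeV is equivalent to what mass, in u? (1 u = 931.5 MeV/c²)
m = E/c² = 0.9973 u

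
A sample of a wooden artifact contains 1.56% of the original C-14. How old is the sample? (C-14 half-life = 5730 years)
Age = t½ × log₂(1/ratio) = 34390 years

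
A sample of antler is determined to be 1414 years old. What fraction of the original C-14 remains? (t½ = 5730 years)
N/N₀ = (1/2)^(t/t½) = 0.8428 = 84.3%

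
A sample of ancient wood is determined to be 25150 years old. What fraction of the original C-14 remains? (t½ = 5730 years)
N/N₀ = (1/2)^(t/t½) = 0.04772 = 4.77%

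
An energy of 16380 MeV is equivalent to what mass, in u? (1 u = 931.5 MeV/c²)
m = E/c² = 17.58 u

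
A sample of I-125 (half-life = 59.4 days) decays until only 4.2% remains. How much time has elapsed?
t = t½ × log₂(N₀/N) = 271.7 days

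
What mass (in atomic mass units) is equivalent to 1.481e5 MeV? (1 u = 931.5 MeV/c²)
m = E/c² = 159 u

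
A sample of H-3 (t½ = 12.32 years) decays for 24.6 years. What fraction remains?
N/N₀ = (1/2)^(t/t½) = 0.2506 = 25.1%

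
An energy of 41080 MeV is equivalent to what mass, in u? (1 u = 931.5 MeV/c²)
m = E/c² = 44.1 u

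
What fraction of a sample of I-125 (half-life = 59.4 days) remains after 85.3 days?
N/N₀ = (1/2)^(t/t½) = 0.3696 = 37%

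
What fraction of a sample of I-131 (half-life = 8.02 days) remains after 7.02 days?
N/N₀ = (1/2)^(t/t½) = 0.5451 = 54.5%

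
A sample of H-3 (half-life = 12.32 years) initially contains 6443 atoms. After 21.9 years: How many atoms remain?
N = N₀(1/2)^(t/t½) = 1879 atoms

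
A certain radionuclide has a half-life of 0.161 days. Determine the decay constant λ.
λ = ln(2)/t½ = 4.305 day⁻¹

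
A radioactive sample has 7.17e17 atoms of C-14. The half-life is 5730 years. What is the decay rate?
A = λN = 8.673e13 decays/year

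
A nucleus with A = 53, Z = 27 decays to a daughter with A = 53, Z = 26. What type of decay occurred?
ΔA = 0, ΔZ = -1 ⇒ beta-plus decay (β⁺) or electron capture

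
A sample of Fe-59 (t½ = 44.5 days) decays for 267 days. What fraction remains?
N/N₀ = (1/2)^(t/t½) = 0.01562 = 1.56%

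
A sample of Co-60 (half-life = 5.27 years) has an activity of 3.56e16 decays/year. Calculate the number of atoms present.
N = A/λ = 2.707e17 atoms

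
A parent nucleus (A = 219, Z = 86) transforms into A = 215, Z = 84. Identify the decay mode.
ΔA = -4, ΔZ = -2 ⇒ alpha decay (α)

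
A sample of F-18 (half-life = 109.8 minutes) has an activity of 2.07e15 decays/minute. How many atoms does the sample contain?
N = A/λ = 3.279e17 atoms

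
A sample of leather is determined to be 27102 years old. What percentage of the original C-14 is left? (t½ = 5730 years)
N/N₀ = (1/2)^(t/t½) = 0.03769 = 3.77%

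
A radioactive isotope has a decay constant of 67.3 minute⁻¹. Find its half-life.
t½ = ln(2)/λ = 0.0103 minutes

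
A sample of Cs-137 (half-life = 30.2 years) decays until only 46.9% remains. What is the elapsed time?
t = t½ × log₂(N₀/N) = 32.99 years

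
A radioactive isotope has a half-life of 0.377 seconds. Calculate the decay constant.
λ = ln(2)/t½ = 1.839 second⁻¹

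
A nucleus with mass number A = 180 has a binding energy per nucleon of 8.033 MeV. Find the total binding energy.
B.E. = 8.033 × 180 = 1446 MeV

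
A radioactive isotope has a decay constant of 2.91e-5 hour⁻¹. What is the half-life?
t½ = ln(2)/λ = 23820 hours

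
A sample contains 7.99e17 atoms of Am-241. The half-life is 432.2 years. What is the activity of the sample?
A = λN = 1.281e15 decays/year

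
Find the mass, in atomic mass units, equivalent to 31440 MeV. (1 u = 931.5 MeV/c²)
m = E/c² = 33.75 u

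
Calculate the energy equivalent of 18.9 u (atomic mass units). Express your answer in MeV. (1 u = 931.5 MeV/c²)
E = mc² = 17610 MeV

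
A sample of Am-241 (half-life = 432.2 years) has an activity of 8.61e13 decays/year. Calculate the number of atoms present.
N = A/λ = 5.369e16 atoms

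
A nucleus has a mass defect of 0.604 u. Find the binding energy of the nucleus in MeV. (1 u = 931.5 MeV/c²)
B.E. = Δm × 931.5 = 562.6 MeV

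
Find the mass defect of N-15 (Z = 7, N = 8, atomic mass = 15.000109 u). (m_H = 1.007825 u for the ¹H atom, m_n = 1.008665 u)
Δm = Z·m_H + N·m_n − M = 0.124 u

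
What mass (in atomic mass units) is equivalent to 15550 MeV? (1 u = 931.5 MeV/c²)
m = E/c² = 16.69 u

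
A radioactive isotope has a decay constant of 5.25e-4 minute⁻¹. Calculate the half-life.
t½ = ln(2)/λ = 1320 minutes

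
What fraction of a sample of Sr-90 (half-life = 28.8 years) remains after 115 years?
N/N₀ = (1/2)^(t/t½) = 0.0628 = 6.28%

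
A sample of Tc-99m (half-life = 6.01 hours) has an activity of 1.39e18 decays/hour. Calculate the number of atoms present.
N = A/λ = 1.205e19 atoms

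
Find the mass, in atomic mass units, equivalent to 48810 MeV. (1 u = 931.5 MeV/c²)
m = E/c² = 52.4 u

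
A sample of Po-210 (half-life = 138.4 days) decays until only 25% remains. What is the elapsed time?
t = t½ × log₂(N₀/N) = 276.8 days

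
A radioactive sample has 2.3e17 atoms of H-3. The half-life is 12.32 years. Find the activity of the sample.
A = λN = 1.294e16 decays/year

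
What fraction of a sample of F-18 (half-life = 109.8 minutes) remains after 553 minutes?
N/N₀ = (1/2)^(t/t½) = 0.03047 = 3.05%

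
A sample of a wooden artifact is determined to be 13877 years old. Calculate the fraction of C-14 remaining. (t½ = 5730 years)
N/N₀ = (1/2)^(t/t½) = 0.1866 = 18.7%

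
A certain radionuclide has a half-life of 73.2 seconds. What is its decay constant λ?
λ = ln(2)/t½ = 0.009469 second⁻¹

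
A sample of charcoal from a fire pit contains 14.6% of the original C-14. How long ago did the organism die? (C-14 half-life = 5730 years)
Age = t½ × log₂(1/ratio) = 15910 years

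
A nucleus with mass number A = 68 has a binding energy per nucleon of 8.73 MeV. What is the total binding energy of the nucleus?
B.E. = 8.73 × 68 = 593.6 MeV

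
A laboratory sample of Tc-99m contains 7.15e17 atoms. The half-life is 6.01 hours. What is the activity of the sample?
A = λN = 8.246e16 decays/hour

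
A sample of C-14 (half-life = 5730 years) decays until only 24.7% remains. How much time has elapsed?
t = t½ × log₂(N₀/N) = 11560 years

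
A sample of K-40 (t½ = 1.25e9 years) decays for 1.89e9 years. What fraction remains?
N/N₀ = (1/2)^(t/t½) = 0.3506 = 35.1%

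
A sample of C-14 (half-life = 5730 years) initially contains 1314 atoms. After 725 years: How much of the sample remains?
N = N₀(1/2)^(t/t½) = 1204 atoms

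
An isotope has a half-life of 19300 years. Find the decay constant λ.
λ = ln(2)/t½ = 3.591e-5 year⁻¹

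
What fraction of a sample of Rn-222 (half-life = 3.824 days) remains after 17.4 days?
N/N₀ = (1/2)^(t/t½) = 0.04268 = 4.27%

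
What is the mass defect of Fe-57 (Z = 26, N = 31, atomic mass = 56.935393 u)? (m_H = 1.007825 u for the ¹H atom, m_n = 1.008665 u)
Δm = Z·m_H + N·m_n − M = 0.5367 u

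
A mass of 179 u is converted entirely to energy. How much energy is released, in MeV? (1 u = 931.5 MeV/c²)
E = mc² = 1.667e5 MeV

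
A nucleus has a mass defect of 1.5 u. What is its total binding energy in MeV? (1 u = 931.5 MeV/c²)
B.E. = Δm × 931.5 = 1397 MeV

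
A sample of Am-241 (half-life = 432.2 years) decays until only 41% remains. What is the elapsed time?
t = t½ × log₂(N₀/N) = 555.9 years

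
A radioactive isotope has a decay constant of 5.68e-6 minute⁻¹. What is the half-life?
t½ = ln(2)/λ = 1.22e5 minutes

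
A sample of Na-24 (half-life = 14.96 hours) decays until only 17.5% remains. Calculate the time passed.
t = t½ × log₂(N₀/N) = 37.62 hours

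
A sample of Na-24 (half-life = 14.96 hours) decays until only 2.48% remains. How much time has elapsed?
t = t½ × log₂(N₀/N) = 79.79 hours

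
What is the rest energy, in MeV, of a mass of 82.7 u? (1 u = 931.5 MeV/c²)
E = mc² = 77040 MeV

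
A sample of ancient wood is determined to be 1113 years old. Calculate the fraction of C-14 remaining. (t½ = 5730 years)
N/N₀ = (1/2)^(t/t½) = 0.874 = 87.4%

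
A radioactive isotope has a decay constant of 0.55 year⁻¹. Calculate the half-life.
t½ = ln(2)/λ = 1.26 years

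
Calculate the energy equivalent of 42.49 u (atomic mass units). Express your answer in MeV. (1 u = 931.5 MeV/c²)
E = mc² = 39580 MeV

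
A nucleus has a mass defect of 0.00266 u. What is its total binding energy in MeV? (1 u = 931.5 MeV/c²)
B.E. = Δm × 931.5 = 2.478 MeV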